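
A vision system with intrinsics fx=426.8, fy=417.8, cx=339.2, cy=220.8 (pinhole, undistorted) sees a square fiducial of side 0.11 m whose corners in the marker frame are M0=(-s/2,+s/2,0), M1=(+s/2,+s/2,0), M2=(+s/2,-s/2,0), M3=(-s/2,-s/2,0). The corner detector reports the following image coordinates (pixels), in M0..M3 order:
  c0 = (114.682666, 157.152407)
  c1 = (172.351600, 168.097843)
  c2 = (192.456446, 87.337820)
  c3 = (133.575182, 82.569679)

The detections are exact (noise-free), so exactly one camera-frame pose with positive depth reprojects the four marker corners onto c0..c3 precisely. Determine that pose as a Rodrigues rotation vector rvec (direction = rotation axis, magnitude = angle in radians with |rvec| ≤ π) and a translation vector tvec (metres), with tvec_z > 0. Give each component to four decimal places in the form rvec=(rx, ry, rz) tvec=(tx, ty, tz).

rvec=(-0.0769, 0.4190, 0.2174) tvec=(-0.2512, -0.1334, 0.5731)

Intrinsics K: fx=426.8, fy=417.8, cx=339.2, cy=220.8
Marker side s = 0.11 m; corners in marker frame (Z=0):
  M0 = (-0.0550, +0.0550, 0)
  M1 = (+0.0550, +0.0550, 0)
  M2 = (+0.0550, -0.0550, 0)
  M3 = (-0.0550, -0.0550, 0)
Detected image corners:
  c0 = (114.682666, 157.152407) px
  c1 = (172.351600, 168.097843) px
  c2 = (192.456446, 87.337820) px
  c3 = (133.575182, 82.569679) px
Planar DLT: solve 8×8 A·h = b for H (H[2,2]=1):
  H  [+419.76752 -184.86981 +152.14346]
  H  [-17.51515 +698.67345 +123.52526]
  H  [-0.71785 -0.05107 +1.00000]
B = K⁻¹H; ‖b₁‖=1.744759, ‖b₂‖=1.744759; λ = 2/(‖b₁‖+‖b₂‖) = 0.573145, sign → tz>0 ⇒ λ=+0.573145
r₁ = λ·B[:,0] = (+0.89069,+0.19341,-0.41143); r₂ = λ·B[:,1] = (-0.22500,+0.97392,-0.02927)
r₃ = r₁×r₂ = (+0.39504,+0.11864,+0.91097); SVD([r₁ r₂ r₃]) → R = UVᵀ:
  R  [+0.89069 -0.22500 +0.39504]
  R  [+0.19341 +0.97392 +0.11864]
  R  [-0.41143 -0.02927 +0.91097]
t = (-0.25120, -0.13344, +0.57314) m
tr R = 2.775576; θ = arccos((tr R − 1)/2) = 0.478279 rad = 27.403°
axis k = ((R−Rᵀ)₃₂, (R−Rᵀ)₁₃, (R−Rᵀ)₂₁) / (2 sinθ) = (-0.160681, +0.876115, +0.454538)
rvec = θ·k = (-0.076850, +0.419028, +0.217396)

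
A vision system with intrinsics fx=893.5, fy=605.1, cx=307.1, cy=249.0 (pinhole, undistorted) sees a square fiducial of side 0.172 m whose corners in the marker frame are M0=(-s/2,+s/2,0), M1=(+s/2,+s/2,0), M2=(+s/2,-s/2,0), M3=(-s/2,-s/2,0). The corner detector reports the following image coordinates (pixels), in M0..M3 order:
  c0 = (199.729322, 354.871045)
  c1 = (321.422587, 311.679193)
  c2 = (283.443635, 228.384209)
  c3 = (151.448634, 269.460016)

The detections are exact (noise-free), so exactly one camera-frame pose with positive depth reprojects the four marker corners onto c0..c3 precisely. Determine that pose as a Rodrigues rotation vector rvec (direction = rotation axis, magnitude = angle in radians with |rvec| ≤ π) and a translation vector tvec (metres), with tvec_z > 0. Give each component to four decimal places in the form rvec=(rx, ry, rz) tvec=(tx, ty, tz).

Intrinsics K: fx=893.5, fy=605.1, cx=307.1, cy=249.0
Marker side s = 0.172 m; corners in marker frame (Z=0):
  M0 = (-0.0860, +0.0860, 0)
  M1 = (+0.0860, +0.0860, 0)
  M2 = (+0.0860, -0.0860, 0)
  M3 = (-0.0860, -0.0860, 0)
Detected image corners:
  c0 = (199.729322, 354.871045) px
  c1 = (321.422587, 311.679193) px
  c2 = (283.443635, 228.384209) px
  c3 = (151.448634, 269.460016) px
Planar DLT: solve 8×8 A·h = b for H (H[2,2]=1):
  H  [+814.52101 +336.25493 +241.46064]
  H  [-150.17441 +595.40847 +291.81775]
  H  [+0.32628 +0.36124 +1.00000]
B = K⁻¹H; ‖b₁‖=0.944387, ‖b₂‖=0.944387; λ = 2/(‖b₁‖+‖b₂‖) = 1.058888, sign → tz>0 ⇒ λ=+1.058888
r₁ = λ·B[:,0] = (+0.84654,-0.40497,+0.34550); r₂ = λ·B[:,1] = (+0.26702,+0.88452,+0.38251)
r₃ = r₁×r₂ = (-0.46051,-0.23156,+0.85692); SVD([r₁ r₂ r₃]) → R = UVᵀ:
  R  [+0.84654 +0.26702 -0.46051]
  R  [-0.40497 +0.88452 -0.23156]
  R  [+0.34550 +0.38251 +0.85692]
t = (-0.07779, +0.07493, +1.05889) m
tr R = 2.587985; θ = arccos((tr R − 1)/2) = 0.653447 rad = 37.440°
axis k = ((R−Rᵀ)₃₂, (R−Rᵀ)₁₃, (R−Rᵀ)₂₁) / (2 sinθ) = (+0.505052, -0.662913, -0.552693)
rvec = θ·k = (+0.330025, -0.433179, -0.361156)

rvec=(0.3300, -0.4332, -0.3612) tvec=(-0.0778, 0.0749, 1.0589)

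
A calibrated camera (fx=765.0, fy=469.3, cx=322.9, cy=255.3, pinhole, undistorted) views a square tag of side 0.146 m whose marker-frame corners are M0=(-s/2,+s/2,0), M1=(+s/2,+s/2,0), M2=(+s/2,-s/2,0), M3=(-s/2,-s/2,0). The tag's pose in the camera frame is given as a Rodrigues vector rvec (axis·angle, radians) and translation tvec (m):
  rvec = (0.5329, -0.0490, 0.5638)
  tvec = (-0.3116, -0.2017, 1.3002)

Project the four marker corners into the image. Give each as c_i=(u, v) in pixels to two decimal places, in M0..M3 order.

c0=(84.52, 189.27) c1=(159.60, 215.84) c2=(196.36, 175.51) c3=(118.00, 146.61)

Intrinsics K: fx=765.0, fy=469.3, cx=322.9, cy=255.3
Marker side s = 0.146 m; corners in marker frame (Z=0):
  M0 = (-0.0730, +0.0730, 0)
  M1 = (+0.0730, +0.0730, 0)
  M2 = (+0.0730, -0.0730, 0)
  M3 = (-0.0730, -0.0730, 0)
rvec = (0.5329, -0.0490, 0.5638), |rvec| = θ = 0.77734 rad = 44.538°
Rodrigues: sinθ=0.70138, 1−cosθ=0.28722; R = I + sinθ·[k]× + (1−cosθ)·[k]×²:
    [+0.84777 -0.52112 +0.09860]
    [+0.49630 +0.71392 -0.49396]
    [+0.18702 +0.46770 +0.86387]
t = (-0.3116, -0.2017, 1.3002) m
M0: Pc = R·M0+t = (-0.41153, -0.18581, +1.32069); u = 765.0·(-0.41153)/1.32069 + 322.9 = 84.5247, v = 469.3·(-0.18581)/1.32069 + 255.3 = 189.2722
M1: Pc = R·M1+t = (-0.28775, -0.11335, +1.34799); u = 765.0·(-0.28775)/1.34799 + 322.9 = 159.5963, v = 469.3·(-0.11335)/1.34799 + 255.3 = 215.8363
M2: Pc = R·M2+t = (-0.21167, -0.21759, +1.27971); u = 765.0·(-0.21167)/1.27971 + 322.9 = 196.3649, v = 469.3·(-0.21759)/1.27971 + 255.3 = 175.5059
M3: Pc = R·M3+t = (-0.33545, -0.29005, +1.25241); u = 765.0·(-0.33545)/1.25241 + 322.9 = 118.0019, v = 469.3·(-0.29005)/1.25241 + 255.3 = 146.6141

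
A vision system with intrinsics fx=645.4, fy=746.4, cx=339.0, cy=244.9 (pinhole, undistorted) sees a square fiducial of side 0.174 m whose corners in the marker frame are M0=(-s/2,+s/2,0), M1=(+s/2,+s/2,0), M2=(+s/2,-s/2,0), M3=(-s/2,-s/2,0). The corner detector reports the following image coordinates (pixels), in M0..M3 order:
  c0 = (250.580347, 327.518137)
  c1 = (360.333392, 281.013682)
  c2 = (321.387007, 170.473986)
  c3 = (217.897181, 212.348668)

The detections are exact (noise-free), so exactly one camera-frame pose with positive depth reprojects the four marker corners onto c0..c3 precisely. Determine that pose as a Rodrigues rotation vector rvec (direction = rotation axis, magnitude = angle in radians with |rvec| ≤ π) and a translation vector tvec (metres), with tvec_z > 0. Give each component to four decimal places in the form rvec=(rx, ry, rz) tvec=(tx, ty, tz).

Intrinsics K: fx=645.4, fy=746.4, cx=339.0, cy=244.9
Marker side s = 0.174 m; corners in marker frame (Z=0):
  M0 = (-0.0870, +0.0870, 0)
  M1 = (+0.0870, +0.0870, 0)
  M2 = (+0.0870, -0.0870, 0)
  M3 = (-0.0870, -0.0870, 0)
Detected image corners:
  c0 = (250.580347, 327.518137) px
  c1 = (360.333392, 281.013682) px
  c2 = (321.387007, 170.473986) px
  c3 = (217.897181, 212.348668) px
Planar DLT: solve 8×8 A·h = b for H (H[2,2]=1):
  H  [+638.51229 +100.05658 +287.40018]
  H  [-230.84963 +557.19230 +245.85436]
  H  [+0.09154 -0.36835 +1.00000]
B = K⁻¹H; ‖b₁‖=1.004720, ‖b₂‖=1.004720; λ = 2/(‖b₁‖+‖b₂‖) = 0.995303, sign → tz>0 ⇒ λ=+0.995303
r₁ = λ·B[:,0] = (+0.93682,-0.33773,+0.09111); r₂ = λ·B[:,1] = (+0.34687,+0.86329,-0.36662)
r₃ = r₁×r₂ = (+0.04516,+0.37506,+0.92590); SVD([r₁ r₂ r₃]) → R = UVᵀ:
  R  [+0.93682 +0.34687 +0.04516]
  R  [-0.33773 +0.86329 +0.37506]
  R  [+0.09111 -0.36662 +0.92590]
t = (-0.07957, +0.00127, +0.99530) m
tr R = 2.726015; θ = arccos((tr R − 1)/2) = 0.529604 rad = 30.344°
axis k = ((R−Rᵀ)₃₂, (R−Rᵀ)₁₃, (R−Rᵀ)₂₁) / (2 sinθ) = (-0.734059, -0.045475, -0.677561)
rvec = θ·k = (-0.388761, -0.024084, -0.358839)

rvec=(-0.3888, -0.0241, -0.3588) tvec=(-0.0796, 0.0013, 0.9953)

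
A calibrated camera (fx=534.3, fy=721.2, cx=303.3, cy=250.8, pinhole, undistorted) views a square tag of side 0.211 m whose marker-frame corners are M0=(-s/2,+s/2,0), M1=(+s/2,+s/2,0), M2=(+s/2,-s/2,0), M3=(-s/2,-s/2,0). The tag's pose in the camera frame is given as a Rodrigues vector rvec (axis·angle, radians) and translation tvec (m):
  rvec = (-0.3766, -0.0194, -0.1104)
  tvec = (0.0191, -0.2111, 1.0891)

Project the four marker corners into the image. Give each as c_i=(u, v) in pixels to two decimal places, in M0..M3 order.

Intrinsics K: fx=534.3, fy=721.2, cx=303.3, cy=250.8
Marker side s = 0.211 m; corners in marker frame (Z=0):
  M0 = (-0.1055, +0.1055, 0)
  M1 = (+0.1055, +0.1055, 0)
  M2 = (+0.1055, -0.1055, 0)
  M3 = (-0.1055, -0.1055, 0)
rvec = (-0.3766, -0.0194, -0.1104), |rvec| = θ = 0.39293 rad = 22.513°
Rodrigues: sinθ=0.38289, 1−cosθ=0.07621; R = I + sinθ·[k]× + (1−cosθ)·[k]×²:
    [+0.99380 +0.11119 +0.00162]
    [-0.10397 +0.92398 +0.36804]
    [+0.03943 -0.36593 +0.92981]
t = (0.0191, -0.2111, 1.0891) m
M0: Pc = R·M0+t = (-0.07402, -0.10265, +1.04634); u = 534.3·(-0.07402)/1.04634 + 303.3 = 265.5048, v = 721.2·(-0.10265)/1.04634 + 250.8 = 180.0465
M1: Pc = R·M1+t = (+0.13568, -0.12459, +1.05465); u = 534.3·(+0.13568)/1.05465 + 303.3 = 372.0350, v = 721.2·(-0.12459)/1.05465 + 250.8 = 165.6023
M2: Pc = R·M2+t = (+0.11222, -0.31955, +1.13186); u = 534.3·(+0.11222)/1.13186 + 303.3 = 356.2716, v = 721.2·(-0.31955)/1.13186 + 250.8 = 47.1902
M3: Pc = R·M3+t = (-0.09748, -0.29761, +1.12355); u = 534.3·(-0.09748)/1.12355 + 303.3 = 256.9455, v = 721.2·(-0.29761)/1.12355 + 250.8 = 59.7650

c0=(265.50, 180.05) c1=(372.04, 165.60) c2=(356.27, 47.19) c3=(256.95, 59.76)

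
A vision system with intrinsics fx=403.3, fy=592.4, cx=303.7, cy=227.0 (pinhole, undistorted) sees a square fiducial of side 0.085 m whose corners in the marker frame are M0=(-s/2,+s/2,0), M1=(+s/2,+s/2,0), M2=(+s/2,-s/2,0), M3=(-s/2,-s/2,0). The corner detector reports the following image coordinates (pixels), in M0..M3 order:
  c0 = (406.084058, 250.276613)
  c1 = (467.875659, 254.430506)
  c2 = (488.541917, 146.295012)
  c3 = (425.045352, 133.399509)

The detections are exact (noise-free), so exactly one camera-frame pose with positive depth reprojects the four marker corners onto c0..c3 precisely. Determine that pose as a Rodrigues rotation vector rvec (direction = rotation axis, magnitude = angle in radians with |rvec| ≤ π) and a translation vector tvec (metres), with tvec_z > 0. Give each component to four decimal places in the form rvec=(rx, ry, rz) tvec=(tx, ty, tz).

Intrinsics K: fx=403.3, fy=592.4, cx=303.7, cy=227.0
Marker side s = 0.085 m; corners in marker frame (Z=0):
  M0 = (-0.0425, +0.0425, 0)
  M1 = (+0.0425, +0.0425, 0)
  M2 = (+0.0425, -0.0425, 0)
  M3 = (-0.0425, -0.0425, 0)
Detected image corners:
  c0 = (406.084058, 250.276613) px
  c1 = (467.875659, 254.430506) px
  c2 = (488.541917, 146.295012) px
  c3 = (425.045352, 133.399509) px
Planar DLT: solve 8×8 A·h = b for H (H[2,2]=1):
  H  [+1125.08732 +32.45006 +447.79302]
  H  [+269.40452 +1438.39557 +197.68047]
  H  [+0.86902 +0.59506 +1.00000]
B = K⁻¹H; ‖b₁‖=2.308578, ‖b₂‖=2.308578; λ = 2/(‖b₁‖+‖b₂‖) = 0.433167, sign → tz>0 ⇒ λ=+0.433167
r₁ = λ·B[:,0] = (+0.92494,+0.05275,+0.37643); r₂ = λ·B[:,1] = (-0.15925,+0.95300,+0.25776)
r₃ = r₁×r₂ = (-0.34514,-0.29836,+0.88987); SVD([r₁ r₂ r₃]) → R = UVᵀ:
  R  [+0.92494 -0.15925 -0.34514]
  R  [+0.05275 +0.95300 -0.29836]
  R  [+0.37643 +0.25776 +0.88987]
t = (+0.15476, -0.02144, +0.43317) m
tr R = 2.767803; θ = arccos((tr R − 1)/2) = 0.486656 rad = 27.883°
axis k = ((R−Rᵀ)₃₂, (R−Rᵀ)₁₃, (R−Rᵀ)₂₁) / (2 sinθ) = (+0.594560, -0.771445, +0.226651)
rvec = θ·k = (+0.289346, -0.375429, +0.110301)

rvec=(0.2893, -0.3754, 0.1103) tvec=(0.1548, -0.0214, 0.4332)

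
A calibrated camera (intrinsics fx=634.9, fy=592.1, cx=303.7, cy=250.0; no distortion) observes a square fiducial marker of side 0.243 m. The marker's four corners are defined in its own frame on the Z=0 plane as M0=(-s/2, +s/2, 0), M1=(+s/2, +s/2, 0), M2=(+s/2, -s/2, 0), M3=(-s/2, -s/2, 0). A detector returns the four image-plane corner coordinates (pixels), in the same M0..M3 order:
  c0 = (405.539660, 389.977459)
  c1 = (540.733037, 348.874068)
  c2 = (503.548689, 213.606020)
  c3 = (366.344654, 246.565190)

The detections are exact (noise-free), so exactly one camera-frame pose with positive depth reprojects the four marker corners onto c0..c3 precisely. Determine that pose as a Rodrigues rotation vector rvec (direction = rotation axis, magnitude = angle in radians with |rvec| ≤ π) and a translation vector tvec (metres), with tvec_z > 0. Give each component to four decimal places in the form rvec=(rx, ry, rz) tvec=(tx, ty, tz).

rvec=(-0.0363, -0.2397, -0.2470) tvec=(0.2404, 0.0832, 1.0021)

Intrinsics K: fx=634.9, fy=592.1, cx=303.7, cy=250.0
Marker side s = 0.243 m; corners in marker frame (Z=0):
  M0 = (-0.1215, +0.1215, 0)
  M1 = (+0.1215, +0.1215, 0)
  M2 = (+0.1215, -0.1215, 0)
  M3 = (-0.1215, -0.1215, 0)
Detected image corners:
  c0 = (405.539660, 389.977459) px
  c1 = (540.733037, 348.874068) px
  c2 = (503.548689, 213.606020) px
  c3 = (366.344654, 246.565190) px
Planar DLT: solve 8×8 A·h = b for H (H[2,2]=1):
  H  [+668.95020 +154.21149 +456.00352]
  H  [-80.77568 +571.06316 +299.16559]
  H  [+0.23887 -0.00623 +1.00000]
B = K⁻¹H; ‖b₁‖=0.997885, ‖b₂‖=0.997885; λ = 2/(‖b₁‖+‖b₂‖) = 1.002120, sign → tz>0 ⇒ λ=+1.002120
r₁ = λ·B[:,0] = (+0.94136,-0.23778,+0.23938); r₂ = λ·B[:,1] = (+0.24639,+0.96915,-0.00624)
r₃ = r₁×r₂ = (-0.23051,+0.06486,+0.97091); SVD([r₁ r₂ r₃]) → R = UVᵀ:
  R  [+0.94136 +0.24639 -0.23051]
  R  [-0.23778 +0.96915 +0.06486]
  R  [+0.23938 -0.00624 +0.97091]
t = (+0.24039, +0.08321, +1.00212) m
tr R = 2.881415; θ = arccos((tr R − 1)/2) = 0.346087 rad = 19.829°
axis k = ((R−Rᵀ)₃₂, (R−Rᵀ)₁₃, (R−Rᵀ)₂₁) / (2 sinθ) = (-0.104795, -0.692608, -0.713662)
rvec = θ·k = (-0.036268, -0.239702, -0.246989)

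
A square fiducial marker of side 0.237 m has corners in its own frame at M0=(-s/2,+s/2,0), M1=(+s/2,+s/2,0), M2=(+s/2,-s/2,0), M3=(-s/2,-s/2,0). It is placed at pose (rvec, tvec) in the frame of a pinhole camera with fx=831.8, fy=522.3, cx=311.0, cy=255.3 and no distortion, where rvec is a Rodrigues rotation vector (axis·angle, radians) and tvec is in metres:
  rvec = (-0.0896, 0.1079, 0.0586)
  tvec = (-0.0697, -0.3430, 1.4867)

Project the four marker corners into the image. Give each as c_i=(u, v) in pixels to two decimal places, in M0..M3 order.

c0=(202.22, 174.12) c1=(333.97, 177.20) c2=(342.05, 95.33) c3=(211.94, 93.70)

Intrinsics K: fx=831.8, fy=522.3, cx=311.0, cy=255.3
Marker side s = 0.237 m; corners in marker frame (Z=0):
  M0 = (-0.1185, +0.1185, 0)
  M1 = (+0.1185, +0.1185, 0)
  M2 = (+0.1185, -0.1185, 0)
  M3 = (-0.1185, -0.1185, 0)
rvec = (-0.0896, 0.1079, 0.0586), |rvec| = θ = 0.15200 rad = 8.709°
Rodrigues: sinθ=0.15142, 1−cosθ=0.01153; R = I + sinθ·[k]× + (1−cosθ)·[k]×²:
    [+0.99248 -0.06320 +0.10486]
    [+0.05355 +0.99428 +0.09241]
    [-0.11011 -0.08610 +0.99018]
t = (-0.0697, -0.3430, 1.4867) m
M0: Pc = R·M0+t = (-0.19480, -0.23152, +1.48954); u = 831.8·(-0.19480)/1.48954 + 311.0 = 202.2200, v = 522.3·(-0.23152)/1.48954 + 255.3 = 174.1177
M1: Pc = R·M1+t = (+0.04042, -0.21883, +1.46345); u = 831.8·(+0.04042)/1.46345 + 311.0 = 333.9737, v = 522.3·(-0.21883)/1.46345 + 255.3 = 177.1996
M2: Pc = R·M2+t = (+0.05540, -0.45448, +1.48386); u = 831.8·(+0.05540)/1.48386 + 311.0 = 342.0540, v = 522.3·(-0.45448)/1.48386 + 255.3 = 95.3295
M3: Pc = R·M3+t = (-0.17982, -0.46717, +1.50995); u = 831.8·(-0.17982)/1.50995 + 311.0 = 211.9413, v = 522.3·(-0.46717)/1.50995 + 255.3 = 93.7041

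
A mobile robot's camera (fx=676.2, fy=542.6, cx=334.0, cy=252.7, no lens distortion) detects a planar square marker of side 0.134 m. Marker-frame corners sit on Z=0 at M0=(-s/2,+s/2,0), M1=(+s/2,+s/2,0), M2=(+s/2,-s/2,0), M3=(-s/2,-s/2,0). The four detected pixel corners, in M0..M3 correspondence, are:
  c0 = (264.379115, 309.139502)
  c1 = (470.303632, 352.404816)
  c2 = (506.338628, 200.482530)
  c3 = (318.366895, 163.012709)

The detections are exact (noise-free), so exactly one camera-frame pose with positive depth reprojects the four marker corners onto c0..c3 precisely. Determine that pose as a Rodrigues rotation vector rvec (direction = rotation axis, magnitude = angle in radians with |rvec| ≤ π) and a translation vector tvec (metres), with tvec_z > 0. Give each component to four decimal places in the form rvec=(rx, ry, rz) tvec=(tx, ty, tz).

Intrinsics K: fx=676.2, fy=542.6, cx=334.0, cy=252.7
Marker side s = 0.134 m; corners in marker frame (Z=0):
  M0 = (-0.0670, +0.0670, 0)
  M1 = (+0.0670, +0.0670, 0)
  M2 = (+0.0670, -0.0670, 0)
  M3 = (-0.0670, -0.0670, 0)
Detected image corners:
  c0 = (264.379115, 309.139502) px
  c1 = (470.303632, 352.404816) px
  c2 = (506.338628, 200.482530) px
  c3 = (318.366895, 163.012709) px
Planar DLT: solve 8×8 A·h = b for H (H[2,2]=1):
  H  [+1427.70949 -610.44092 +390.24891]
  H  [+274.66342 +931.81190 +252.61504]
  H  [-0.09978 -0.70306 +1.00000]
B = K⁻¹H; ‖b₁‖=2.232448, ‖b₂‖=2.232448; λ = 2/(‖b₁‖+‖b₂‖) = 0.447939, sign → tz>0 ⇒ λ=+0.447939
r₁ = λ·B[:,0] = (+0.96784,+0.24756,-0.04469); r₂ = λ·B[:,1] = (-0.24882,+0.91592,-0.31493)
r₃ = r₁×r₂ = (-0.03703,+0.31592,+0.94806); SVD([r₁ r₂ r₃]) → R = UVᵀ:
  R  [+0.96784 -0.24882 -0.03703]
  R  [+0.24756 +0.91592 +0.31592]
  R  [-0.04469 -0.31493 +0.94806]
t = (+0.03726, -0.00007, +0.44794) m
tr R = 2.831822; θ = arccos((tr R − 1)/2) = 0.413025 rad = 23.665°
axis k = ((R−Rᵀ)₃₂, (R−Rᵀ)₁₃, (R−Rᵀ)₂₁) / (2 sinθ) = (-0.785850, +0.009548, +0.618343)
rvec = θ·k = (-0.324576, +0.003943, +0.255391)

rvec=(-0.3246, 0.0039, 0.2554) tvec=(0.0373, -0.0001, 0.4479)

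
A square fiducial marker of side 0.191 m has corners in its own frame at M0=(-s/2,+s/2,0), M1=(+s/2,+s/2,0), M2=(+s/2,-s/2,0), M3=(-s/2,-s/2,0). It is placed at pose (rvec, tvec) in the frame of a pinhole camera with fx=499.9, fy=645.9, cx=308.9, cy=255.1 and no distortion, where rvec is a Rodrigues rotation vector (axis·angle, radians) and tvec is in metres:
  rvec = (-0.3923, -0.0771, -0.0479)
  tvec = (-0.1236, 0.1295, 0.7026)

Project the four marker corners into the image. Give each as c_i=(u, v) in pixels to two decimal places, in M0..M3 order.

c0=(147.27, 471.62) c1=(292.14, 460.66) c2=(285.90, 288.25) c3=(155.28, 294.33)

Intrinsics K: fx=499.9, fy=645.9, cx=308.9, cy=255.1
Marker side s = 0.191 m; corners in marker frame (Z=0):
  M0 = (-0.0955, +0.0955, 0)
  M1 = (+0.0955, +0.0955, 0)
  M2 = (+0.0955, -0.0955, 0)
  M3 = (-0.0955, -0.0955, 0)
rvec = (-0.3923, -0.0771, -0.0479), |rvec| = θ = 0.40266 rad = 23.071°
Rodrigues: sinθ=0.39187, 1−cosθ=0.07998; R = I + sinθ·[k]× + (1−cosθ)·[k]×²:
    [+0.99594 +0.06154 -0.06576]
    [-0.03170 +0.92295 +0.38361]
    [+0.08430 -0.37996 +0.92115]
t = (-0.1236, 0.1295, 0.7026) m
M0: Pc = R·M0+t = (-0.21284, +0.22067, +0.65826); u = 499.9·(-0.21284)/0.65826 + 308.9 = 147.2680, v = 645.9·(+0.22067)/0.65826 + 255.1 = 471.6246
M1: Pc = R·M1+t = (-0.02261, +0.21462, +0.67436); u = 499.9·(-0.02261)/0.67436 + 308.9 = 292.1384, v = 645.9·(+0.21462)/0.67436 + 255.1 = 460.6562
M2: Pc = R·M2+t = (-0.03436, +0.03833, +0.74694); u = 499.9·(-0.03436)/0.74694 + 308.9 = 285.9008, v = 645.9·(+0.03833)/0.74694 + 255.1 = 288.2460
M3: Pc = R·M3+t = (-0.22459, +0.04438, +0.73084); u = 499.9·(-0.22459)/0.73084 + 308.9 = 155.2788, v = 645.9·(+0.04438)/0.73084 + 255.1 = 294.3267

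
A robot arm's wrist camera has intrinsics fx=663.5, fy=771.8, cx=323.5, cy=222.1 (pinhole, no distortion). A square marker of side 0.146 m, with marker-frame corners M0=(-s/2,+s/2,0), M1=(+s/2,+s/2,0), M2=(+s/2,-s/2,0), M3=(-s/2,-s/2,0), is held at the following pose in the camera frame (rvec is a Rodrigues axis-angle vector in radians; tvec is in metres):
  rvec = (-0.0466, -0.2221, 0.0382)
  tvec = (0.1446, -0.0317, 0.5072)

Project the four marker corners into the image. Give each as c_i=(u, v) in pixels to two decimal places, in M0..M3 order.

c0=(420.21, 282.30) c1=(596.00, 287.92) c2=(598.20, 73.53) c3=(425.17, 54.12)

Intrinsics K: fx=663.5, fy=771.8, cx=323.5, cy=222.1
Marker side s = 0.146 m; corners in marker frame (Z=0):
  M0 = (-0.0730, +0.0730, 0)
  M1 = (+0.0730, +0.0730, 0)
  M2 = (+0.0730, -0.0730, 0)
  M3 = (-0.0730, -0.0730, 0)
rvec = (-0.0466, -0.2221, 0.0382), |rvec| = θ = 0.23013 rad = 13.185°
Rodrigues: sinθ=0.22810, 1−cosθ=0.02636; R = I + sinθ·[k]× + (1−cosθ)·[k]×²:
    [+0.97472 -0.03271 -0.22103]
    [+0.04302 +0.99819 +0.04197]
    [+0.21926 -0.05041 +0.97436]
t = (0.1446, -0.0317, 0.5072) m
M0: Pc = R·M0+t = (+0.07106, +0.03803, +0.48751); u = 663.5·(+0.07106)/0.48751 + 323.5 = 420.2085, v = 771.8·(+0.03803)/0.48751 + 222.1 = 282.3033
M1: Pc = R·M1+t = (+0.21337, +0.04431, +0.51953); u = 663.5·(+0.21337)/0.51953 + 323.5 = 595.9959, v = 771.8·(+0.04431)/0.51953 + 222.1 = 287.9237
M2: Pc = R·M2+t = (+0.21814, -0.10143, +0.52689); u = 663.5·(+0.21814)/0.52689 + 323.5 = 598.2035, v = 771.8·(-0.10143)/0.52689 + 222.1 = 73.5251
M3: Pc = R·M3+t = (+0.07583, -0.10771, +0.49487); u = 663.5·(+0.07583)/0.49487 + 323.5 = 425.1734, v = 771.8·(-0.10771)/0.49487 + 222.1 = 54.1196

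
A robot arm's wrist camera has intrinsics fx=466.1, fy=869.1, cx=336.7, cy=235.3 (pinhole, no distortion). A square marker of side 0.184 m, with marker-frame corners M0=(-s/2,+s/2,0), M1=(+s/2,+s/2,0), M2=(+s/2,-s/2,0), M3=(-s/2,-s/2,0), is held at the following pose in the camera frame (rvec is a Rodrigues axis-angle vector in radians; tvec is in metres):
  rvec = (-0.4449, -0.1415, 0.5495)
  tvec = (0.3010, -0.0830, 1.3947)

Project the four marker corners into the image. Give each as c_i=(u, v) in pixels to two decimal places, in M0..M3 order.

c0=(398.61, 195.42) c1=(452.04, 258.42) c2=(473.71, 172.43) c3=(423.36, 112.89)

Intrinsics K: fx=466.1, fy=869.1, cx=336.7, cy=235.3
Marker side s = 0.184 m; corners in marker frame (Z=0):
  M0 = (-0.0920, +0.0920, 0)
  M1 = (+0.0920, +0.0920, 0)
  M2 = (+0.0920, -0.0920, 0)
  M3 = (-0.0920, -0.0920, 0)
rvec = (-0.4449, -0.1415, 0.5495), |rvec| = θ = 0.72105 rad = 41.313°
Rodrigues: sinθ=0.66017, 1−cosθ=0.24888; R = I + sinθ·[k]× + (1−cosθ)·[k]×²:
    [+0.84587 -0.47297 -0.24658]
    [+0.53324 +0.76070 +0.37012]
    [+0.01252 -0.44456 +0.89566]
t = (0.3010, -0.0830, 1.3947) m
M0: Pc = R·M0+t = (+0.17967, -0.06207, +1.35265); u = 466.1·(+0.17967)/1.35265 + 336.7 = 398.6101, v = 869.1·(-0.06207)/1.35265 + 235.3 = 195.4163
M1: Pc = R·M1+t = (+0.33531, +0.03604, +1.35495); u = 466.1·(+0.33531)/1.35495 + 336.7 = 452.0446, v = 869.1·(+0.03604)/1.35495 + 235.3 = 258.4188
M2: Pc = R·M2+t = (+0.42233, -0.10393, +1.43675); u = 466.1·(+0.42233)/1.43675 + 336.7 = 473.7101, v = 869.1·(-0.10393)/1.43675 + 235.3 = 172.4345
M3: Pc = R·M3+t = (+0.26669, -0.20204, +1.43445); u = 466.1·(+0.26669)/1.43445 + 336.7 = 423.3576, v = 869.1·(-0.20204)/1.43445 + 235.3 = 112.8867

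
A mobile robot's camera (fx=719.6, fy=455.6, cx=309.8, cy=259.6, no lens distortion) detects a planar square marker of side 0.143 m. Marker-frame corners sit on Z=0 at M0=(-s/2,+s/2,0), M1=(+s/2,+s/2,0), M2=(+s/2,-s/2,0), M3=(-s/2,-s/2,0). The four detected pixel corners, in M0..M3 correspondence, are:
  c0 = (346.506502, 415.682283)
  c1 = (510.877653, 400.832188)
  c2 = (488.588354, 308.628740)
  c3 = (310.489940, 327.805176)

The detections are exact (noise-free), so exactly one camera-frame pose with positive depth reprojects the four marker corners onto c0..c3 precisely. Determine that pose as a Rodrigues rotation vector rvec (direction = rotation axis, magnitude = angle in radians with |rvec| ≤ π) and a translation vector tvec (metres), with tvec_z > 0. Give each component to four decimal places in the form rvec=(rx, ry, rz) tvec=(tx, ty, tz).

Intrinsics K: fx=719.6, fy=455.6, cx=309.8, cy=259.6
Marker side s = 0.143 m; corners in marker frame (Z=0):
  M0 = (-0.0715, +0.0715, 0)
  M1 = (+0.0715, +0.0715, 0)
  M2 = (+0.0715, -0.0715, 0)
  M3 = (-0.0715, -0.0715, 0)
Detected image corners:
  c0 = (346.506502, 415.682283) px
  c1 = (510.877653, 400.832188) px
  c2 = (488.588354, 308.628740) px
  c3 = (310.489940, 327.805176) px
Planar DLT: solve 8×8 A·h = b for H (H[2,2]=1):
  H  [+1103.08188 +452.50225 +413.37487]
  H  [-199.29525 +846.82827 +365.29939]
  H  [-0.22291 +0.59855 +1.00000]
B = K⁻¹H; ‖b₁‖=1.673107, ‖b₂‖=1.673107; λ = 2/(‖b₁‖+‖b₂‖) = 0.597690, sign → tz>0 ⇒ λ=+0.597690
r₁ = λ·B[:,0] = (+0.97356,-0.18554,-0.13323); r₂ = λ·B[:,1] = (+0.22183,+0.90709,+0.35775)
r₃ = r₁×r₂ = (+0.05448,-0.37785,+0.92426); SVD([r₁ r₂ r₃]) → R = UVᵀ:
  R  [+0.97356 +0.22183 +0.05448]
  R  [-0.18554 +0.90709 -0.37785]
  R  [-0.13323 +0.35775 +0.92426]
t = (+0.08603, +0.13866, +0.59769) m
tr R = 2.804916; θ = arccos((tr R − 1)/2) = 0.445355 rad = 25.517°
axis k = ((R−Rᵀ)₃₂, (R−Rᵀ)₁₃, (R−Rᵀ)₂₁) / (2 sinθ) = (+0.853800, +0.217869, -0.472820)
rvec = θ·k = (+0.380244, +0.097029, -0.210573)

rvec=(0.3802, 0.0970, -0.2106) tvec=(0.0860, 0.1387, 0.5977)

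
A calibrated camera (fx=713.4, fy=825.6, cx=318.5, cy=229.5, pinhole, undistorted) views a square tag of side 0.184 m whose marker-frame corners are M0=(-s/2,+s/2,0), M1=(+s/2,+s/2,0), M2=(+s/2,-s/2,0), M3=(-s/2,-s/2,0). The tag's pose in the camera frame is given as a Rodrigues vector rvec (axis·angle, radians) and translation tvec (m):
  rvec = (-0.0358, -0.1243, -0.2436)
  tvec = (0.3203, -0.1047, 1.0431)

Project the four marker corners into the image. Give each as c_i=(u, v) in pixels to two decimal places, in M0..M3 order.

c0=(494.54, 234.68) c1=(610.67, 200.18) c2=(579.48, 60.85) c3=(463.07, 92.07)

Intrinsics K: fx=713.4, fy=825.6, cx=318.5, cy=229.5
Marker side s = 0.184 m; corners in marker frame (Z=0):
  M0 = (-0.0920, +0.0920, 0)
  M1 = (+0.0920, +0.0920, 0)
  M2 = (+0.0920, -0.0920, 0)
  M3 = (-0.0920, -0.0920, 0)
rvec = (-0.0358, -0.1243, -0.2436), |rvec| = θ = 0.27581 rad = 15.803°
Rodrigues: sinθ=0.27233, 1−cosθ=0.03780; R = I + sinθ·[k]× + (1−cosθ)·[k]×²:
    [+0.96284 +0.24273 -0.11840]
    [-0.23831 +0.96988 +0.05039]
    [+0.12706 -0.02030 +0.99169]
t = (0.3203, -0.1047, 1.0431) m
M0: Pc = R·M0+t = (+0.25405, +0.00645, +1.02954); u = 713.4·(+0.25405)/1.02954 + 318.5 = 494.5388, v = 825.6·(+0.00645)/1.02954 + 229.5 = 234.6753
M1: Pc = R·M1+t = (+0.43121, -0.03740, +1.05292); u = 713.4·(+0.43121)/1.05292 + 318.5 = 610.6653, v = 825.6·(-0.03740)/1.05292 + 229.5 = 200.1779
M2: Pc = R·M2+t = (+0.38655, -0.21585, +1.05666); u = 713.4·(+0.38655)/1.05666 + 318.5 = 579.4782, v = 825.6·(-0.21585)/1.05666 + 229.5 = 60.8467
M3: Pc = R·M3+t = (+0.20939, -0.17200, +1.03328); u = 713.4·(+0.20939)/1.03328 + 318.5 = 463.0659, v = 825.6·(-0.17200)/1.03328 + 229.5 = 92.0668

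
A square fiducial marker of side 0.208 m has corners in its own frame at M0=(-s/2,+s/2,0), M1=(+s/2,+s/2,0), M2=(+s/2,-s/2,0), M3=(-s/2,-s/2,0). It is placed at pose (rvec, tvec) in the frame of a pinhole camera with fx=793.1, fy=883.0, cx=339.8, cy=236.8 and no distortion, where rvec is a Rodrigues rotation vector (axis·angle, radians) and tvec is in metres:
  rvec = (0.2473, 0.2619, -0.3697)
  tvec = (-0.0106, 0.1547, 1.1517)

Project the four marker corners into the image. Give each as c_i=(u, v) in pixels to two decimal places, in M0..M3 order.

Intrinsics K: fx=793.1, fy=883.0, cx=339.8, cy=236.8
Marker side s = 0.208 m; corners in marker frame (Z=0):
  M0 = (-0.1040, +0.1040, 0)
  M1 = (+0.1040, +0.1040, 0)
  M2 = (+0.1040, -0.1040, 0)
  M3 = (-0.1040, -0.1040, 0)
rvec = (0.2473, 0.2619, -0.3697), |rvec| = θ = 0.51617 rad = 29.574°
Rodrigues: sinθ=0.49355, 1−cosθ=0.13028; R = I + sinθ·[k]× + (1−cosθ)·[k]×²:
    [+0.89962 +0.38517 +0.20572]
    [-0.32183 +0.90326 -0.28381]
    [-0.29513 +0.18912 +0.93655]
t = (-0.0106, 0.1547, 1.1517) m
M0: Pc = R·M0+t = (-0.06410, +0.28211, +1.20206); u = 793.1·(-0.06410)/1.20206 + 339.8 = 297.5060, v = 883.0·(+0.28211)/1.20206 + 236.8 = 444.0293
M1: Pc = R·M1+t = (+0.12302, +0.21517, +1.14067); u = 793.1·(+0.12302)/1.14067 + 339.8 = 425.3338, v = 883.0·(+0.21517)/1.14067 + 236.8 = 403.3628
M2: Pc = R·M2+t = (+0.04290, +0.02729, +1.10134); u = 793.1·(+0.04290)/1.10134 + 339.8 = 370.6954, v = 883.0·(+0.02729)/1.10134 + 236.8 = 258.6804
M3: Pc = R·M3+t = (-0.14422, +0.09423, +1.16273); u = 793.1·(-0.14422)/1.16273 + 339.8 = 241.4278, v = 883.0·(+0.09423)/1.16273 + 236.8 = 308.3614

c0=(297.51, 444.03) c1=(425.33, 403.36) c2=(370.70, 258.68) c3=(241.43, 308.36)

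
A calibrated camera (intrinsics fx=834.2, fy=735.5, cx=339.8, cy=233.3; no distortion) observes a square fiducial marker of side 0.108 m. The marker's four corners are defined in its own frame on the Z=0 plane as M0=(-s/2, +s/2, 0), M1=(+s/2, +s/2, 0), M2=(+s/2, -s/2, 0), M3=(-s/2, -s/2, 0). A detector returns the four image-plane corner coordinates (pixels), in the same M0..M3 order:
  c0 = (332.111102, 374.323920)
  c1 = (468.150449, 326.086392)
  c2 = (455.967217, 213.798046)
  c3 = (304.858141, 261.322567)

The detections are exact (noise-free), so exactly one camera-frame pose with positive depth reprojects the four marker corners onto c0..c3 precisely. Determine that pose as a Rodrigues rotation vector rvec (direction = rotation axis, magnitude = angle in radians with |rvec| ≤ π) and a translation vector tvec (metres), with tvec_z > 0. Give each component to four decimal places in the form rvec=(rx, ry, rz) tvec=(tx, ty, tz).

rvec=(0.5094, -0.3387, -0.2551) tvec=(0.0357, 0.0482, 0.5650)

Intrinsics K: fx=834.2, fy=735.5, cx=339.8, cy=233.3
Marker side s = 0.108 m; corners in marker frame (Z=0):
  M0 = (-0.0540, +0.0540, 0)
  M1 = (+0.0540, +0.0540, 0)
  M2 = (+0.0540, -0.0540, 0)
  M3 = (-0.0540, -0.0540, 0)
Detected image corners:
  c0 = (332.111102, 374.323920) px
  c1 = (468.150449, 326.086392) px
  c2 = (455.967217, 213.798046) px
  c3 = (304.858141, 261.322567) px
Planar DLT: solve 8×8 A·h = b for H (H[2,2]=1):
  H  [+1499.90108 +536.29808 +392.48428]
  H  [-312.52391 +1310.55369 +296.07622]
  H  [+0.44569 +0.91065 +1.00000]
B = K⁻¹H; ‖b₁‖=1.769825, ‖b₂‖=1.769825; λ = 2/(‖b₁‖+‖b₂‖) = 0.565028, sign → tz>0 ⇒ λ=+0.565028
r₁ = λ·B[:,0] = (+0.91335,-0.31997,+0.25183); r₂ = λ·B[:,1] = (+0.15366,+0.84358,+0.51454)
r₃ = r₁×r₂ = (-0.37708,-0.43126,+0.81965); SVD([r₁ r₂ r₃]) → R = UVᵀ:
  R  [+0.91335 +0.15366 -0.37708]
  R  [-0.31997 +0.84358 -0.43126]
  R  [+0.25183 +0.51454 +0.81965]
t = (+0.03568, +0.04823, +0.56503) m
tr R = 2.576581; θ = arccos((tr R − 1)/2) = 0.662770 rad = 37.974°
axis k = ((R−Rᵀ)₃₂, (R−Rᵀ)₁₃, (R−Rᵀ)₂₁) / (2 sinθ) = (+0.768570, -0.511052, -0.384871)
rvec = θ·k = (+0.509385, -0.338710, -0.255081)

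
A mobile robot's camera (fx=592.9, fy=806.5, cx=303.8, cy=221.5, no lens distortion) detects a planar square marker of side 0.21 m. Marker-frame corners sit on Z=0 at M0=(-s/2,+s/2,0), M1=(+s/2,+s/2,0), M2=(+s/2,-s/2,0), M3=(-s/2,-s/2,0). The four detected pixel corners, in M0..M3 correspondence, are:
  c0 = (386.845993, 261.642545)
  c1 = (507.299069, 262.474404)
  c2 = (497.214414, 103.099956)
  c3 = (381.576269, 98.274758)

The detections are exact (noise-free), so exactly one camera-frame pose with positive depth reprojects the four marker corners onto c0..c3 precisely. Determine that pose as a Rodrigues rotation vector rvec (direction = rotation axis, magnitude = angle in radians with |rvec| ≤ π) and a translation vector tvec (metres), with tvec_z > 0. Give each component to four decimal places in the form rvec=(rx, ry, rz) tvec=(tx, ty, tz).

rvec=(-0.2076, -0.1244, -0.0018) tvec=(0.2402, -0.0527, 1.0165)

Intrinsics K: fx=592.9, fy=806.5, cx=303.8, cy=221.5
Marker side s = 0.21 m; corners in marker frame (Z=0):
  M0 = (-0.1050, +0.1050, 0)
  M1 = (+0.1050, +0.1050, 0)
  M2 = (+0.1050, -0.1050, 0)
  M3 = (-0.1050, -0.1050, 0)
Detected image corners:
  c0 = (386.845993, 261.642545) px
  c1 = (507.299069, 262.474404) px
  c2 = (497.214414, 103.099956) px
  c3 = (381.576269, 98.274758) px
Planar DLT: solve 8×8 A·h = b for H (H[2,2]=1):
  H  [+615.67947 -52.88506 +443.90472]
  H  [+35.68646 +731.65248 +179.67853]
  H  [+0.12138 -0.20213 +1.00000]
B = K⁻¹H; ‖b₁‖=0.983802, ‖b₂‖=0.983802; λ = 2/(‖b₁‖+‖b₂‖) = 1.016464, sign → tz>0 ⇒ λ=+1.016464
r₁ = λ·B[:,0] = (+0.99230,+0.01109,+0.12338); r₂ = λ·B[:,1] = (+0.01461,+0.97856,-0.20545)
r₃ = r₁×r₂ = (-0.12301,+0.20567,+0.97086); SVD([r₁ r₂ r₃]) → R = UVᵀ:
  R  [+0.99230 +0.01461 -0.12301]
  R  [+0.01109 +0.97856 +0.20567]
  R  [+0.12338 -0.20545 +0.97086]
t = (+0.24019, -0.05271, +1.01646) m
tr R = 2.941713; θ = arccos((tr R − 1)/2) = 0.242016 rad = 13.867°
axis k = ((R−Rᵀ)₃₂, (R−Rᵀ)₁₃, (R−Rᵀ)₂₁) / (2 sinθ) = (-0.857729, -0.514049, -0.007337)
rvec = θ·k = (-0.207585, -0.124408, -0.001776)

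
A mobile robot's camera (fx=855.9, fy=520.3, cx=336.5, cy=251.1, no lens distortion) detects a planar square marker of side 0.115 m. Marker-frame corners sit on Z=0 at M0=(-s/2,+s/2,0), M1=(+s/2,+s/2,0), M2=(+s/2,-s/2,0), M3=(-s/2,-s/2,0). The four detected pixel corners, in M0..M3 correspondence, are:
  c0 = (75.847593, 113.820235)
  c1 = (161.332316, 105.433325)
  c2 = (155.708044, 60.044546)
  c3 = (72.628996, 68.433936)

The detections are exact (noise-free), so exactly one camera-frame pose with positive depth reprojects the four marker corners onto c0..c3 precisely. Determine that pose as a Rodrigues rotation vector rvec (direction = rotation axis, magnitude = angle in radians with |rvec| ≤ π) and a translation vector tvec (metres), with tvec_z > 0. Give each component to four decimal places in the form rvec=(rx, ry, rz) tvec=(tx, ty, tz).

Intrinsics K: fx=855.9, fy=520.3, cx=336.5, cy=251.1
Marker side s = 0.115 m; corners in marker frame (Z=0):
  M0 = (-0.0575, +0.0575, 0)
  M1 = (+0.0575, +0.0575, 0)
  M2 = (+0.0575, -0.0575, 0)
  M3 = (-0.0575, -0.0575, 0)
Detected image corners:
  c0 = (75.847593, 113.820235) px
  c1 = (161.332316, 105.433325) px
  c2 = (155.708044, 60.044546) px
  c3 = (72.628996, 68.433936) px
Planar DLT: solve 8×8 A·h = b for H (H[2,2]=1):
  H  [+727.39625 +9.81435 +116.23677]
  H  [-76.93087 +373.30663 +86.62335]
  H  [-0.04590 -0.24579 +1.00000]
B = K⁻¹H; ‖b₁‖=0.878164, ‖b₂‖=0.878164; λ = 2/(‖b₁‖+‖b₂‖) = 1.138739, sign → tz>0 ⇒ λ=+1.138739
r₁ = λ·B[:,0] = (+0.98832,-0.14315,-0.05227); r₂ = λ·B[:,1] = (+0.12310,+0.95211,-0.27990)
r₃ = r₁×r₂ = (+0.08983,+0.27019,+0.95861); SVD([r₁ r₂ r₃]) → R = UVᵀ:
  R  [+0.98832 +0.12310 +0.08983]
  R  [-0.14315 +0.95211 +0.27019]
  R  [-0.05227 -0.27990 +0.95861]
t = (-0.29305, -0.35998, +1.13874) m
tr R = 2.899033; θ = arccos((tr R − 1)/2) = 0.319106 rad = 18.283°
axis k = ((R−Rᵀ)₃₂, (R−Rᵀ)₁₃, (R−Rᵀ)₂₁) / (2 sinθ) = (-0.876722, +0.226479, -0.424341)
rvec = θ·k = (-0.279767, +0.072271, -0.135410)

rvec=(-0.2798, 0.0723, -0.1354) tvec=(-0.2931, -0.3600, 1.1387)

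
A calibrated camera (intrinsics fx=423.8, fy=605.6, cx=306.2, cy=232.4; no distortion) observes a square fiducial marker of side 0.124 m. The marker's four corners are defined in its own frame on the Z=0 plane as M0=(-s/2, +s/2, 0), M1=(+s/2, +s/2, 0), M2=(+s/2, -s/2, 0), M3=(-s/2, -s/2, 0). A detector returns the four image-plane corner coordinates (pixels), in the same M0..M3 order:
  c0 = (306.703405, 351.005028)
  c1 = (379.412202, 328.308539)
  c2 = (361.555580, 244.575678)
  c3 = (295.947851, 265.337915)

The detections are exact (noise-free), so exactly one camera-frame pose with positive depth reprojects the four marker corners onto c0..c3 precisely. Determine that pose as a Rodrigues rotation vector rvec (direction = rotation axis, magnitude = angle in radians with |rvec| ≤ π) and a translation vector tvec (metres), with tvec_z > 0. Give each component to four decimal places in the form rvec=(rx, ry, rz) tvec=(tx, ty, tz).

rvec=(-0.6544, 0.0913, -0.2043) tvec=(0.0514, 0.0772, 0.7446)

Intrinsics K: fx=423.8, fy=605.6, cx=306.2, cy=232.4
Marker side s = 0.124 m; corners in marker frame (Z=0):
  M0 = (-0.0620, +0.0620, 0)
  M1 = (+0.0620, +0.0620, 0)
  M2 = (+0.0620, -0.0620, 0)
  M3 = (-0.0620, -0.0620, 0)
Detected image corners:
  c0 = (306.703405, 351.005028) px
  c1 = (379.412202, 328.308539) px
  c2 = (361.555580, 244.575678) px
  c3 = (295.947851, 265.337915) px
Planar DLT: solve 8×8 A·h = b for H (H[2,2]=1):
  H  [+547.25112 -160.95759 +335.48244]
  H  [-182.81964 +438.54260 +295.16523]
  H  [-0.02684 -0.82250 +1.00000]
B = K⁻¹H; ‖b₁‖=1.343000, ‖b₂‖=1.343000; λ = 2/(‖b₁‖+‖b₂‖) = 0.744602, sign → tz>0 ⇒ λ=+0.744602
r₁ = λ·B[:,0] = (+0.97594,-0.21711,-0.01999); r₂ = λ·B[:,1] = (+0.15969,+0.77422,-0.61243)
r₃ = r₁×r₂ = (+0.14844,+0.59451,+0.79027); SVD([r₁ r₂ r₃]) → R = UVᵀ:
  R  [+0.97594 +0.15969 +0.14844]
  R  [-0.21711 +0.77422 +0.59451]
  R  [-0.01999 -0.61243 +0.79027]
t = (+0.05145, +0.07717, +0.74460) m
tr R = 2.540434; θ = arccos((tr R − 1)/2) = 0.691615 rad = 39.627°
axis k = ((R−Rᵀ)₃₂, (R−Rᵀ)₁₃, (R−Rᵀ)₂₁) / (2 sinθ) = (-0.946204, +0.132042, -0.295403)
rvec = θ·k = (-0.654409, +0.091323, -0.204305)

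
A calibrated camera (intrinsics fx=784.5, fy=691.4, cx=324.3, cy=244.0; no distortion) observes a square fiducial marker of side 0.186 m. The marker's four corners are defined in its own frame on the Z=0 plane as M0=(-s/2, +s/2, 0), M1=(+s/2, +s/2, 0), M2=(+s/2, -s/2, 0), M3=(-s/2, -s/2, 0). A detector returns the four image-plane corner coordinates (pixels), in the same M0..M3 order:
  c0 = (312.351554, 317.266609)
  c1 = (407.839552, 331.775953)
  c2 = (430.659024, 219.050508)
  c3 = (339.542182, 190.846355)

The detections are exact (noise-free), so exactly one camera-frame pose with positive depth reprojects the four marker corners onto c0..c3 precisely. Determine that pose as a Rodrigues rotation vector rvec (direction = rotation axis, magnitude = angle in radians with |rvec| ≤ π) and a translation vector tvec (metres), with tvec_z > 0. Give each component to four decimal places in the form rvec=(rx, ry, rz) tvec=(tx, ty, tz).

Intrinsics K: fx=784.5, fy=691.4, cx=324.3, cy=244.0
Marker side s = 0.186 m; corners in marker frame (Z=0):
  M0 = (-0.0930, +0.0930, 0)
  M1 = (+0.0930, +0.0930, 0)
  M2 = (+0.0930, -0.0930, 0)
  M3 = (-0.0930, -0.0930, 0)
Detected image corners:
  c0 = (312.351554, 317.266609) px
  c1 = (407.839552, 331.775953) px
  c2 = (430.659024, 219.050508) px
  c3 = (339.542182, 190.846355) px
Planar DLT: solve 8×8 A·h = b for H (H[2,2]=1):
  H  [+736.48188 -164.63031 +375.43019]
  H  [+282.03700 +618.76278 +264.90020]
  H  [+0.63056 -0.08289 +1.00000]
B = K⁻¹H; ‖b₁‖=0.944370, ‖b₂‖=0.944370; λ = 2/(‖b₁‖+‖b₂‖) = 1.058907, sign → tz>0 ⇒ λ=+1.058907
r₁ = λ·B[:,0] = (+0.71807,+0.19631,+0.66771); r₂ = λ·B[:,1] = (-0.18593,+0.97863,-0.08777)
r₃ = r₁×r₂ = (-0.67067,-0.06112,+0.73923); SVD([r₁ r₂ r₃]) → R = UVᵀ:
  R  [+0.71807 -0.18593 -0.67067]
  R  [+0.19631 +0.97863 -0.06112]
  R  [+0.66771 -0.08777 +0.73923]
t = (+0.06901, +0.03201, +1.05891) m
tr R = 2.435939; θ = arccos((tr R − 1)/2) = 0.769916 rad = 44.113°
axis k = ((R−Rᵀ)₃₂, (R−Rᵀ)₁₃, (R−Rᵀ)₂₁) / (2 sinθ) = (-0.019140, -0.961376, +0.274572)
rvec = θ·k = (-0.014736, -0.740178, +0.211397)

rvec=(-0.0147, -0.7402, 0.2114) tvec=(0.0690, 0.0320, 1.0589)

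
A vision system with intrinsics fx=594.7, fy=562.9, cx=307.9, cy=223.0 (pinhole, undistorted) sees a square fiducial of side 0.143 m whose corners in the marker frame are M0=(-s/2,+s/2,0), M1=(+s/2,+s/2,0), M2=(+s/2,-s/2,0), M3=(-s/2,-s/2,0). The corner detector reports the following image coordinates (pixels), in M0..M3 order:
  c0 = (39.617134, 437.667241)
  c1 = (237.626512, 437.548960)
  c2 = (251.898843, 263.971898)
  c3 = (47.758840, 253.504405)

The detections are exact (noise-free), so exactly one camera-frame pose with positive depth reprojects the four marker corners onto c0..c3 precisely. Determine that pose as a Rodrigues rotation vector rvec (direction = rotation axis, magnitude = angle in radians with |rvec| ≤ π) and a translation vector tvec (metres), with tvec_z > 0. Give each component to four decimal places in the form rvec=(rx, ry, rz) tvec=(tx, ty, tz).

rvec=(0.1105, -0.1746, 0.0772) tvec=(-0.1179, 0.0982, 0.4360)

Intrinsics K: fx=594.7, fy=562.9, cx=307.9, cy=223.0
Marker side s = 0.143 m; corners in marker frame (Z=0):
  M0 = (-0.0715, +0.0715, 0)
  M1 = (+0.0715, +0.0715, 0)
  M2 = (+0.0715, -0.0715, 0)
  M3 = (-0.0715, -0.0715, 0)
Detected image corners:
  c0 = (39.617134, 437.667241) px
  c1 = (237.626512, 437.548960) px
  c2 = (251.898843, 263.971898) px
  c3 = (47.758840, 253.504405) px
Planar DLT: solve 8×8 A·h = b for H (H[2,2]=1):
  H  [+1464.45943 -44.97213 +147.05673]
  H  [+177.27921 +1331.89496 +349.75690]
  H  [+0.40703 +0.23590 +1.00000]
B = K⁻¹H; ‖b₁‖=2.293429, ‖b₂‖=2.293429; λ = 2/(‖b₁‖+‖b₂‖) = 0.436028, sign → tz>0 ⇒ λ=+0.436028
r₁ = λ·B[:,0] = (+0.98184,+0.06701,+0.17748); r₂ = λ·B[:,1] = (-0.08623,+0.99095,+0.10286)
r₃ = r₁×r₂ = (-0.16898,-0.11629,+0.97873); SVD([r₁ r₂ r₃]) → R = UVᵀ:
  R  [+0.98184 -0.08623 -0.16898]
  R  [+0.06701 +0.99095 -0.11629]
  R  [+0.17748 +0.10286 +0.97873]
t = (-0.11793, +0.09819, +0.43603) m
tr R = 2.951527; θ = arccos((tr R − 1)/2) = 0.220613 rad = 12.640°
axis k = ((R−Rᵀ)₃₂, (R−Rᵀ)₁₃, (R−Rᵀ)₂₁) / (2 sinθ) = (+0.500742, -0.791619, +0.350138)
rvec = θ·k = (+0.110470, -0.174641, +0.077245)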